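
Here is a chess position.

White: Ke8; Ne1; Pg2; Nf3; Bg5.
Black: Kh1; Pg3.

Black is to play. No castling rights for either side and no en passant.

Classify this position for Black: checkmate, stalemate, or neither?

stalemate

Black to move; black king on h1.
In check: no.
King squares — g1: attacked by Nf3; g2: attacked by Ne1; h2: attacked by Nf3.
Legal moves for Black: none.
Not in check and no legal moves → stalemate.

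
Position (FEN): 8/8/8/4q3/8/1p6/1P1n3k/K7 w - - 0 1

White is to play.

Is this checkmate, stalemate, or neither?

White to move; white king on a1.
In check: no.
King squares — b1: attacked by Nd2; a2: attacked by Pb3; b2: own pawn.
Legal moves for White: none.
Not in check and no legal moves → stalemate.

stalemate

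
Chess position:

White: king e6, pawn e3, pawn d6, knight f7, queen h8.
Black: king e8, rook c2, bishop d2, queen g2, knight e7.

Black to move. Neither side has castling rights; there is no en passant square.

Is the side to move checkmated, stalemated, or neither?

neither

Black to move; black king on e8.
In check: yes, from the white queen on h8.
King squares — d7: attacked by Ke6; e7: own knight; f7: attacked by Ke6; d8: attacked by Nf7; f8: attacked by Qh8.
Legal moves for Black: Ng8, Qg8.
Black is in check but has 2 legal moves → neither.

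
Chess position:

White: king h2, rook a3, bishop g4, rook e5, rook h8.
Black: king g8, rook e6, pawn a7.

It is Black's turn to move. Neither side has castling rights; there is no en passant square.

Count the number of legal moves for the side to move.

3

Black to move; king on g8.
In check: yes, from the white rook on h8.
Legal moves: Kxh8, Kg7, Kf7.
Count: 3.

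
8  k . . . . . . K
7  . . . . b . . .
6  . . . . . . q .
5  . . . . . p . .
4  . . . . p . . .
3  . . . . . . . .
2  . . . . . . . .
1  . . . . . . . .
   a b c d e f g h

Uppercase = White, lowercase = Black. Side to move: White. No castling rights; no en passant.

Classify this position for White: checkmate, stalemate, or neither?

White to move; white king on h8.
In check: no.
King squares — g7: attacked by Qg6; h7: attacked by Qg6; g8: attacked by Qg6.
Legal moves for White: none.
Not in check and no legal moves → stalemate.

stalemate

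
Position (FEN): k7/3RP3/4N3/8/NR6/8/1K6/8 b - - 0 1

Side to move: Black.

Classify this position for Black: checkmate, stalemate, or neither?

stalemate

Black to move; black king on a8.
In check: no.
King squares — a7: attacked by Rd7; b7: attacked by Rb4; b8: attacked by Rb4.
Legal moves for Black: none.
Not in check and no legal moves → stalemate.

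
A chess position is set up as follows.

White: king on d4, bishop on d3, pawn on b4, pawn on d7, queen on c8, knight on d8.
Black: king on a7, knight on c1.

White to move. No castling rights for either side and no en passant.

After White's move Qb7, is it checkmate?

After Qb7: black king on a7; in check: yes, from the white queen on b7.
King squares — a6: attacked by Bd3; b6: attacked by Qb7; b7: attacked by Nd8; a8: attacked by Qb7; b8: attacked by Qb7.
Black has no legal moves → checkmate.

yes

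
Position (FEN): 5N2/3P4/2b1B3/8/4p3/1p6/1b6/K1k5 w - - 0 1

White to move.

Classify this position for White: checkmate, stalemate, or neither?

White to move; white king on a1.
In check: yes, from the black bishop on b2.
King squares — b1: attacked by Kc1; a2: attacked by Pb3; b2: attacked by Kc1.
Legal moves for White: none.
In check with no legal moves → checkmate.

checkmate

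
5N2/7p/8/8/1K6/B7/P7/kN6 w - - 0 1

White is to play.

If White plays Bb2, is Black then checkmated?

no

After Bb2: black king on a1; in check: yes, from the white bishop on b2.
Black has 3 legal replies: Kxb2, Kxa2, Kxb1.
In check but a legal move exists → not checkmate.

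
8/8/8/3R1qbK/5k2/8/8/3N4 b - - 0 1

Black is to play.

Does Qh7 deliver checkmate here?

After Qh7: white king on h5; in check: yes, from the black queen on h7.
King squares — g4: attacked by Kf4; h4: attacked by Bg5; g5: attacked by Kf4; g6: attacked by Qh7; h6: attacked by Bg5.
White has no legal moves → checkmate.

yes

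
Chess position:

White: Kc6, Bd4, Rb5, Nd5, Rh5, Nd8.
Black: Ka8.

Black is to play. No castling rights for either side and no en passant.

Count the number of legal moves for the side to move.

Black to move; king on a8.
In check: no.
Legal moves: none.
Count: 0.

0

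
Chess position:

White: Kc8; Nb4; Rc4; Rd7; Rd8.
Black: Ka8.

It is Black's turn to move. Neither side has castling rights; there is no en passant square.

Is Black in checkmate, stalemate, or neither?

Black to move; black king on a8.
In check: no.
King squares — a7: attacked by Rd7; b7: attacked by Rd7; b8: attacked by Kc8.
Legal moves for Black: none.
Not in check and no legal moves → stalemate.

stalemate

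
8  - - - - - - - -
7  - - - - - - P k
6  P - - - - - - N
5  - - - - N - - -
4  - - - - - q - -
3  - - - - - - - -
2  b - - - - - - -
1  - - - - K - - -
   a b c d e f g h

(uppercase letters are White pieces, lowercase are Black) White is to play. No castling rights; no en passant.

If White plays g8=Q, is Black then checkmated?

After g8=Q: black king on h7; in check: yes, from the white queen on g8.
Black has 2 legal replies: Kxh6, Bxg8.
In check but a legal move exists → not checkmate.

no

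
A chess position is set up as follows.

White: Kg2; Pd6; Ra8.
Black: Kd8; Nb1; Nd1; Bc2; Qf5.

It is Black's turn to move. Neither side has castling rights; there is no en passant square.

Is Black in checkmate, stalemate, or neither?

neither

Black to move; black king on d8.
In check: yes, from the white rook on a8.
King squares — c7: attacked by Pd6; d7: available; e7: attacked by Pd6; c8: attacked by Ra8; e8: attacked by Ra8.
Legal moves for Black: Kd7, Qc8.
Black is in check but has 2 legal moves → neither.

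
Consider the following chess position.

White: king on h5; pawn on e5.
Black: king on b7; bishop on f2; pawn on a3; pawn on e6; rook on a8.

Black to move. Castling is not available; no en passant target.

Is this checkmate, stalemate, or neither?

neither

Black to move; black king on b7.
In check: no.
Legal moves for Black include: Rh8+, Rg8, Rf8, Re8, Rd8, Rc8, Rb8, Ra7, Ra6, Ra5, Ra4, Kc8, Kb8, Kc7, Ka7, Kc6, Kb6, Ka6, ... (list truncated; more exist).
Black has legal moves and is not in check → neither.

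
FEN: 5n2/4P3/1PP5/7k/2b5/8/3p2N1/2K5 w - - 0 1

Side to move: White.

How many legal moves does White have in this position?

White to move; king on c1.
In check: yes, from the black pawn on d2.
Legal moves: Kxd2, Kc2, Kb2, Kd1, Kb1.
Count: 5.

5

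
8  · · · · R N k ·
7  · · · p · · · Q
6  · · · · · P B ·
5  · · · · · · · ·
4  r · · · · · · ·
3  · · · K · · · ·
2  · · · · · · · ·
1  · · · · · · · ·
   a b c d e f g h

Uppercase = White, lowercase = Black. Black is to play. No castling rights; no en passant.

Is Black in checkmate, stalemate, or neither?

Black to move; black king on g8.
In check: yes, from the white queen on h7.
King squares — f7: attacked by Bg6; g7: attacked by Pf6; h7: attacked by Bg6; f8: attacked by Re8; h8: attacked by Qh7.
Legal moves for Black: none.
In check with no legal moves → checkmate.

checkmate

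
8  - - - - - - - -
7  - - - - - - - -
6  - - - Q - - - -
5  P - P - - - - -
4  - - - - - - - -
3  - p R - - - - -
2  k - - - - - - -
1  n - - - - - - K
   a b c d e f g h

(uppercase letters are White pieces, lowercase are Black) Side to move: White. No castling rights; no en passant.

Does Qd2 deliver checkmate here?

After Qd2: black king on a2; in check: yes, from the white queen on d2.
Black has 4 legal replies: Ka3, Kb1, Nc2, b2.
In check but a legal move exists → not checkmate.

no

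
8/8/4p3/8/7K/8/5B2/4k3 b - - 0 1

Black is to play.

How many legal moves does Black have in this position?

Black to move; king on e1.
In check: yes, from the white bishop on f2.
Legal moves: Kxf2, Ke2, Kd2, Kf1, Kd1.
Count: 5.

5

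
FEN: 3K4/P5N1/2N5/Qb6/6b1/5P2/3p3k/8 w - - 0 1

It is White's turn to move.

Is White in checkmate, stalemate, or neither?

neither

White to move; white king on d8.
In check: no.
Legal moves for White include: Ke8, Ke7, Kc7, Ne8, Ne6, Nh5, Nf5, Nb8, Ne7, Ne5, Nd4, Nb4, Qc7+, Qb6, Qa6, Qxb5, Qb4, Qa4, ... (list truncated; more exist).
White has legal moves and is not in check → neither.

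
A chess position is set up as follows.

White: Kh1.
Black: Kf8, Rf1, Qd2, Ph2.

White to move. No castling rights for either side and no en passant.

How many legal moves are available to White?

White to move; king on h1.
In check: yes, from the black rook on f1.
Legal moves: none.
Count: 0.

0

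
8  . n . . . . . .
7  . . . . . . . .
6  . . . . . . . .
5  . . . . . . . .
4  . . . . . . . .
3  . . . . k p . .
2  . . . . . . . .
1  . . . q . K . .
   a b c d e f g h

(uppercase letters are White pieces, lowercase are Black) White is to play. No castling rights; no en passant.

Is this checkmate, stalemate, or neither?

White to move; white king on f1.
In check: yes, from the black queen on d1.
King squares — e1: attacked by Qd1; g1: attacked by Qd1; e2: attacked by Qd1; f2: attacked by Ke3; g2: attacked by Pf3.
Legal moves for White: none.
In check with no legal moves → checkmate.

checkmate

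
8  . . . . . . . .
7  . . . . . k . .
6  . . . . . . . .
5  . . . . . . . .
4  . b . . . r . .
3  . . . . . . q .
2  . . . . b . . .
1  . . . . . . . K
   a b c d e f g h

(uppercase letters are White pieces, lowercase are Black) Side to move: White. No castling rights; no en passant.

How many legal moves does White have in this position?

White to move; king on h1.
In check: no.
Legal moves: none.
Count: 0.

0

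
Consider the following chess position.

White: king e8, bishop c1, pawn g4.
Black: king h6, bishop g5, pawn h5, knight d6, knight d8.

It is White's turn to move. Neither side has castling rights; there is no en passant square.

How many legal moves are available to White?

White to move; king on e8.
In check: yes, from the black knight on d6.
Legal moves: Kf8, Kd7.
Count: 2.

2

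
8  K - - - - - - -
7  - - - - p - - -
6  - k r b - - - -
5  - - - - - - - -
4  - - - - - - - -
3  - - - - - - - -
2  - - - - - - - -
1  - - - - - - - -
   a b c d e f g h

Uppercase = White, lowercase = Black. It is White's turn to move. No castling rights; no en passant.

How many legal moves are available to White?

White to move; king on a8.
In check: no.
Legal moves: none.
Count: 0.

0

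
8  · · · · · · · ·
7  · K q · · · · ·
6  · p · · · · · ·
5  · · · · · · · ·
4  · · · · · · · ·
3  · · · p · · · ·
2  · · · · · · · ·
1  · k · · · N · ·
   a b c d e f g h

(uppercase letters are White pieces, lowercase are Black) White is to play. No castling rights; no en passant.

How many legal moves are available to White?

3

White to move; king on b7.
In check: yes, from the black queen on c7.
Legal moves: Ka8, Kxc7, Ka6.
Count: 3.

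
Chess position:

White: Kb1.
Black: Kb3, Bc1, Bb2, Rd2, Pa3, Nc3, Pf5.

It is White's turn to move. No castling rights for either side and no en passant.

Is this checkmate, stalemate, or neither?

checkmate

White to move; white king on b1.
In check: yes, from the black knight on c3.
King squares — a1: attacked by Bb2; c1: attacked by Bb2; a2: attacked by Kb3; b2: attacked by Bc1; c2: attacked by Rd2.
Legal moves for White: none.
In check with no legal moves → checkmate.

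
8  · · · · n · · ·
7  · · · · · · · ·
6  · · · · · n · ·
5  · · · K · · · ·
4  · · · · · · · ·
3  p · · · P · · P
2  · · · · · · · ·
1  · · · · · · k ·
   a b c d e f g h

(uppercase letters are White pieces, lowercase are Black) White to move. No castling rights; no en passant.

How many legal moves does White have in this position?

White to move; king on d5.
In check: yes, from the black knight on f6.
Legal moves: Ke6, Kc6, Ke5, Kc5, Kd4, Kc4.
Count: 6.

6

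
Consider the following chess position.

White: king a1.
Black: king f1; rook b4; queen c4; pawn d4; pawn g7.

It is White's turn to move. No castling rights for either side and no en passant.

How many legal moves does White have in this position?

0

White to move; king on a1.
In check: no.
Legal moves: none.
Count: 0.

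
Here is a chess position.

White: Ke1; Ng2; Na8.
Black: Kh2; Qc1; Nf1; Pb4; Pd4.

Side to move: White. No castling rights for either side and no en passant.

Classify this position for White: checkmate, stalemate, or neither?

neither

White to move; white king on e1.
In check: yes, from the black queen on c1.
Legal moves for White: Kf2, Ke2.
White is in check but has 2 legal moves → neither.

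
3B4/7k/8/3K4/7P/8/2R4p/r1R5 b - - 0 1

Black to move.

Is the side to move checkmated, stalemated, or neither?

Black to move; black king on h7.
In check: no.
Legal moves for Black: Kh8, Kg8, Kg7, Kh6, Kg6, Ra8, Ra7, Ra6, Ra5+, Ra4, Ra3, Ra2, Rxc1, Rb1, h1=Q+, h1=R, h1=B+, h1=N.
Black has 18 legal moves and is not in check → neither.

neither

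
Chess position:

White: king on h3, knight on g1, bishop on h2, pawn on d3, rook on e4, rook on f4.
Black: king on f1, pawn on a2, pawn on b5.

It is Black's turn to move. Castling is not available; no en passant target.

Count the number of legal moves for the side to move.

0

Black to move; king on f1.
In check: yes, from the white rook on f4.
Legal moves: none.
Count: 0.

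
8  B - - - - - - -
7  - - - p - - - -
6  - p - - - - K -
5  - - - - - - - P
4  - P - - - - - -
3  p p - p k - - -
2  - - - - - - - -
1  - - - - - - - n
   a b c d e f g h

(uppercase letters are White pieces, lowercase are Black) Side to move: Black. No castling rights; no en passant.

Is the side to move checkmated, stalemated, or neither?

Black to move; black king on e3.
In check: no.
Legal moves for Black: Kf4, Kd4, Kf2, Ke2, Kd2, Ng3, Nf2, d6, b5, d2, b2, a2, d5.
Black has 13 legal moves and is not in check → neither.

neither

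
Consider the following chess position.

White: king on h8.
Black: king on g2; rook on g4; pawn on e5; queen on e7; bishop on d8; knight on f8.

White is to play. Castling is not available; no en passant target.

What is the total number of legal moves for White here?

0

White to move; king on h8.
In check: no.
Legal moves: none.
Count: 0.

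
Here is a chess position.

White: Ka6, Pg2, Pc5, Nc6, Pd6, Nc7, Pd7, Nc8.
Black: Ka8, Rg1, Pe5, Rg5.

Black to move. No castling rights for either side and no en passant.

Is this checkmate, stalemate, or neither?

checkmate

Black to move; black king on a8.
In check: yes, from the white knight on c7.
King squares — a7: attacked by Ka6; b7: attacked by Ka6; b8: attacked by Nc6.
Legal moves for Black: none.
In check with no legal moves → checkmate.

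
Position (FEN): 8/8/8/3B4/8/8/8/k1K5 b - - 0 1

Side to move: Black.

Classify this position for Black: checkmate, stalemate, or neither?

stalemate

Black to move; black king on a1.
In check: no.
King squares — b1: attacked by Kc1; a2: attacked by Bd5; b2: attacked by Kc1.
Legal moves for Black: none.
Not in check and no legal moves → stalemate.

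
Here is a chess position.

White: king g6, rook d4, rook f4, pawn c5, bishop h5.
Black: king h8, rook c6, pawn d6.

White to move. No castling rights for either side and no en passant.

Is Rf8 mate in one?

yes

After Rf8: black king on h8; in check: yes, from the white rook on f8.
King squares — g7: attacked by Kg6; h7: attacked by Kg6; g8: attacked by Rf8.
Black has no legal moves → checkmate.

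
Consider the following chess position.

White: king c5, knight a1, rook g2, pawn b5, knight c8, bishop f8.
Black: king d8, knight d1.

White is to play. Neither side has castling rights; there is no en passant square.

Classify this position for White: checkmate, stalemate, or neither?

neither

White to move; white king on c5.
In check: no.
Legal moves for White include: Bg7, Be7+, Bh6, Bd6, Ne7, Na7, Nd6, Nb6, Kd6, Kc6, Kb6, Kd5, Kd4, Kc4, Kb4, Rg8, Rg7, Rg6, ... (list truncated; more exist).
White has legal moves and is not in check → neither.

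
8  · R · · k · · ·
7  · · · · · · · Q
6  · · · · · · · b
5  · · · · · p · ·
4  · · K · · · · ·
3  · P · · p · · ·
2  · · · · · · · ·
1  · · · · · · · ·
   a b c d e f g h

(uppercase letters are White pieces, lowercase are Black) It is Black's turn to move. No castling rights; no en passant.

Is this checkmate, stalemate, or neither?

checkmate

Black to move; black king on e8.
In check: yes, from the white rook on b8.
King squares — d7: attacked by Qh7; e7: attacked by Qh7; f7: attacked by Qh7; d8: attacked by Rb8; f8: attacked by Rb8.
Legal moves for Black: none.
In check with no legal moves → checkmate.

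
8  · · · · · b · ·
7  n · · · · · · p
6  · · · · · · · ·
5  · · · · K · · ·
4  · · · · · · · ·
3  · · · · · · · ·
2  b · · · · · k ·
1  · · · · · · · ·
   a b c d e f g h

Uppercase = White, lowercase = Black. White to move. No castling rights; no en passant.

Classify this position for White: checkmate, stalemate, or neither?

neither

White to move; white king on e5.
In check: no.
Legal moves for White: Kf6, Kf5, Kf4, Ke4, Kd4.
White has 5 legal moves and is not in check → neither.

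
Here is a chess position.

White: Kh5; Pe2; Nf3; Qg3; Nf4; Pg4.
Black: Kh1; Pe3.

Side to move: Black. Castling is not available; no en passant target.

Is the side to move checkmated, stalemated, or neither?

Black to move; black king on h1.
In check: no.
King squares — g1: attacked by Nf3; g2: attacked by Qg3; h2: attacked by Nf3.
Legal moves for Black: none.
Not in check and no legal moves → stalemate.

stalemate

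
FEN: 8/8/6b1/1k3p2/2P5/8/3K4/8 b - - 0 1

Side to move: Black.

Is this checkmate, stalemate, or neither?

neither

Black to move; black king on b5.
In check: yes, from the white pawn on c4.
Legal moves for Black: Kc6, Kb6, Ka6, Kc5, Ka5, Kxc4, Kb4, Ka4.
Black is in check but has 8 legal moves → neither.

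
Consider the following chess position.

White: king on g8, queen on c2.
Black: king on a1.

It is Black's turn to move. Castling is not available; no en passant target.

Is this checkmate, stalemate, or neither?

Black to move; black king on a1.
In check: no.
King squares — b1: attacked by Qc2; a2: attacked by Qc2; b2: attacked by Qc2.
Legal moves for Black: none.
Not in check and no legal moves → stalemate.

stalemate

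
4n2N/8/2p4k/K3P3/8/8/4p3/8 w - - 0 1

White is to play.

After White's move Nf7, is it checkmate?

no

After Nf7: black king on h6; in check: yes, from the white knight on f7.
Black has 4 legal replies: Kh7, Kg7, Kg6, Kh5.
In check but a legal move exists → not checkmate.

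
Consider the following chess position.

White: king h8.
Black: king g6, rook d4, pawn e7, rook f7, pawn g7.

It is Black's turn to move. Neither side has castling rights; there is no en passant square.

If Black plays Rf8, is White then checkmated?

After Rf8: white king on h8; in check: yes, from the black rook on f8.
King squares — g7: attacked by Kg6; h7: attacked by Kg6; g8: attacked by Rf8.
White has no legal moves → checkmate.

yes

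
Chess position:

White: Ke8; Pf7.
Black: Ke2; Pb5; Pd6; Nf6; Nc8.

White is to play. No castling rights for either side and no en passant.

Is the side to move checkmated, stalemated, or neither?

White to move; white king on e8.
In check: yes, from the black knight on f6.
King squares — d7: attacked by Nf6; e7: attacked by Nc8; f7: own pawn; d8: available; f8: available.
Legal moves for White: Kf8, Kd8.
White is in check but has 2 legal moves → neither.

neither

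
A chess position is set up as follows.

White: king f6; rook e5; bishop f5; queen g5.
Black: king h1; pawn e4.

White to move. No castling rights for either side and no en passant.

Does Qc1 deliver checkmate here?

no

After Qc1: black king on h1; in check: yes, from the white queen on c1.
Black has 2 legal replies: Kh2, Kg2.
In check but a legal move exists → not checkmate.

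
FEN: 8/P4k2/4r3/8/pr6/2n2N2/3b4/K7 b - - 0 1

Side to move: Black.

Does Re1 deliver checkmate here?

After Re1: white king on a1; in check: yes, from the black rook on e1.
White has 1 legal reply: Nxe1.
In check but a legal move exists → not checkmate.

no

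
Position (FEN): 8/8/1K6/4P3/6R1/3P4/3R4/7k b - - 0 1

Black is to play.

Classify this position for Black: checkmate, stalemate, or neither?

stalemate

Black to move; black king on h1.
In check: no.
King squares — g1: attacked by Rg4; g2: attacked by Rd2; h2: attacked by Rd2.
Legal moves for Black: none.
Not in check and no legal moves → stalemate.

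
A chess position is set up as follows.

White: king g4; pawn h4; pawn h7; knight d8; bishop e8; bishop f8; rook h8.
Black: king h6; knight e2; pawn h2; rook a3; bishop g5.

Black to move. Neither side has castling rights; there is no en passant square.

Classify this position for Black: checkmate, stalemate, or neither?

checkmate

Black to move; black king on h6.
In check: yes, from the white bishop on f8.
King squares — g5: own bishop; h5: attacked by Kg4; g6: attacked by Be8; g7: attacked by Bf8; h7: attacked by Rh8.
Legal moves for Black: none.
In check with no legal moves → checkmate.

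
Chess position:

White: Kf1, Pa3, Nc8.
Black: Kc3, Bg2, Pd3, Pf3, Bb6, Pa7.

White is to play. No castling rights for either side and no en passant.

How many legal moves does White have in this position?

1

White to move; king on f1.
In check: yes, from the black bishop on g2.
Legal moves: Ke1.
Count: 1.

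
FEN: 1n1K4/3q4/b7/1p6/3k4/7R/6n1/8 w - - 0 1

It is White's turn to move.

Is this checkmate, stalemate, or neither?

White to move; white king on d8.
In check: yes, from the black queen on d7.
King squares — c7: attacked by Qd7; d7: attacked by Nb8; e7: attacked by Qd7; c8: attacked by Ba6; e8: attacked by Qd7.
Legal moves for White: none.
In check with no legal moves → checkmate.

checkmate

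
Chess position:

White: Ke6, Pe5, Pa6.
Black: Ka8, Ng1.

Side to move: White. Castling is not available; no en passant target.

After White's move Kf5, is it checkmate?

After Kf5: black king on a8; in check: no.
Black is not in check, so this cannot be checkmate.

no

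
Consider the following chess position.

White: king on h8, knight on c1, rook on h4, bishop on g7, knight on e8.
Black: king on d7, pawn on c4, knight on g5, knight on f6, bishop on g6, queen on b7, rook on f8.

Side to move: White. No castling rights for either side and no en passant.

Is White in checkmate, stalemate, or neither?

White to move; white king on h8.
In check: yes, from the black rook on f8.
King squares — g7: own bishop; h7: attacked by Ng5; g8: attacked by Nf6.
Legal moves for White: Bxf8.
White is in check but has 1 legal move → neither.

neither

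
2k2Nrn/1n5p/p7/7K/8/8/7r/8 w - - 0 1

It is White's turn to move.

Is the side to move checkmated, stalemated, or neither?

checkmate

White to move; white king on h5.
In check: yes, from the black rook on h2.
King squares — g4: attacked by Rg8; h4: attacked by Rh2; g5: attacked by Rg8; g6: attacked by Ph7; h6: attacked by Rh2.
Legal moves for White: none.
In check with no legal moves → checkmate.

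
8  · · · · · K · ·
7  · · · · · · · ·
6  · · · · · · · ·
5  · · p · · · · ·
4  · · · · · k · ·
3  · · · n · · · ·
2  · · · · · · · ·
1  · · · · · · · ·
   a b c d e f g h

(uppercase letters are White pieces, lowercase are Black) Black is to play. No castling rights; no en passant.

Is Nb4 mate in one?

no

After Nb4: white king on f8; in check: no.
White is not in check, so this cannot be checkmate.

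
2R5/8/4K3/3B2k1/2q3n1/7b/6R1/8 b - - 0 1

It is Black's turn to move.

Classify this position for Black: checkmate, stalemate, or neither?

Black to move; black king on g5.
In check: no.
Legal moves for Black include: Kh6, Kg6, Kh5, Kh4, Kf4, Qxc8+, Qc7, Qc6+, Qa6+, Qxd5+, Qc5, Qb5, Qf4, Qe4+, Qd4, Qb4, Qa4, Qd3, ... (list truncated; more exist).
Black has legal moves and is not in check → neither.

neither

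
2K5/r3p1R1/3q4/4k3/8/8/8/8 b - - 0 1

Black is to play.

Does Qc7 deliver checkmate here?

After Qc7: white king on c8; in check: yes, from the black queen on c7.
King squares — b7: attacked by Ra7; c7: attacked by Ra7; d7: attacked by Qc7; b8: attacked by Qc7; d8: attacked by Qc7.
White has no legal moves → checkmate.

yes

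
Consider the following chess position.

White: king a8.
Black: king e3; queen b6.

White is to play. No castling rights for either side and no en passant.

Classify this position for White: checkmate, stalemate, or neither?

White to move; white king on a8.
In check: no.
King squares — a7: attacked by Qb6; b7: attacked by Qb6; b8: attacked by Qb6.
Legal moves for White: none.
Not in check and no legal moves → stalemate.

stalemate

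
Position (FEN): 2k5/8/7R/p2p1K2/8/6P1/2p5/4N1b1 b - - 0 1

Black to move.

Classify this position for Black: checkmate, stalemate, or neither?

Black to move; black king on c8.
In check: no.
Legal moves for Black: Kd8, Kb8, Kd7, Kc7, Kb7, Ba7, Bb6, Bc5, Bd4, Be3, Bh2, Bf2, d4, a4, c1=Q, c1=R, c1=B, c1=N.
Black has 18 legal moves and is not in check → neither.

neither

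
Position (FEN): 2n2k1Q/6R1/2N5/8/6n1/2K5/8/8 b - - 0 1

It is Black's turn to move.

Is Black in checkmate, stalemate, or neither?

checkmate

Black to move; black king on f8.
In check: yes, from the white queen on h8.
King squares — e7: attacked by Nc6; f7: attacked by Rg7; g7: attacked by Qh8; e8: attacked by Qh8; g8: attacked by Rg7.
Legal moves for Black: none.
In check with no legal moves → checkmate.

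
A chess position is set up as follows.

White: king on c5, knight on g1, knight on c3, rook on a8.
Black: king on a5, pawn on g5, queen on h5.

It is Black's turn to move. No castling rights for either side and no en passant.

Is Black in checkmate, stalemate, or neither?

checkmate

Black to move; black king on a5.
In check: yes, from the white rook on a8.
King squares — a4: attacked by Nc3; b4: attacked by Kc5; b5: attacked by Nc3; a6: attacked by Ra8; b6: attacked by Kc5.
Legal moves for Black: none.
In check with no legal moves → checkmate.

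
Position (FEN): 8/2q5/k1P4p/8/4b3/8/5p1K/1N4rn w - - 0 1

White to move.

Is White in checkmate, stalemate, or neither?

neither

White to move; white king on h2.
In check: yes, from the black queen on c7.
King squares — g1: attacked by Pf2; h1: attacked by Rg1; g2: attacked by Rg1; g3: attacked by Rg1; h3: available.
Legal moves for White: Kh3.
White is in check but has 1 legal move → neither.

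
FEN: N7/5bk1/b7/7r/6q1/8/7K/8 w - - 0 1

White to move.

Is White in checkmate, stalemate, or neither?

checkmate

White to move; white king on h2.
In check: yes, from the black rook on h5.
King squares — g1: attacked by Qg4; h1: attacked by Rh5; g2: attacked by Qg4; g3: attacked by Qg4; h3: attacked by Qg4.
Legal moves for White: none.
In check with no legal moves → checkmate.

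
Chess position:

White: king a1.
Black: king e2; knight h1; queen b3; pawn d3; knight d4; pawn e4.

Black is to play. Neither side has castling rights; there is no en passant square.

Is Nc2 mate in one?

yes

After Nc2: white king on a1; in check: yes, from the black knight on c2.
King squares — b1: attacked by Qb3; a2: attacked by Qb3; b2: attacked by Qb3.
White has no legal moves → checkmate.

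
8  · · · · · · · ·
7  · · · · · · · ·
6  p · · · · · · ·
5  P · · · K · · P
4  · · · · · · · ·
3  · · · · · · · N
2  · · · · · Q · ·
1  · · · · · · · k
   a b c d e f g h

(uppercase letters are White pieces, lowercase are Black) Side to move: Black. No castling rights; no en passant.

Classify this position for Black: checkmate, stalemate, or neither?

Black to move; black king on h1.
In check: no.
King squares — g1: attacked by Qf2; g2: attacked by Qf2; h2: attacked by Qf2.
Legal moves for Black: none.
Not in check and no legal moves → stalemate.

stalemate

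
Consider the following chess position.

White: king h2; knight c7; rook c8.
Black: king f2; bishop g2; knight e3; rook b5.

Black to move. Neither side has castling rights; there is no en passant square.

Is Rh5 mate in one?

After Rh5: white king on h2; in check: yes, from the black rook on h5.
King squares — g1: attacked by Kf2; h1: attacked by Bg2; g2: attacked by Kf2; g3: attacked by Kf2; h3: attacked by Bg2.
White has no legal moves → checkmate.

yes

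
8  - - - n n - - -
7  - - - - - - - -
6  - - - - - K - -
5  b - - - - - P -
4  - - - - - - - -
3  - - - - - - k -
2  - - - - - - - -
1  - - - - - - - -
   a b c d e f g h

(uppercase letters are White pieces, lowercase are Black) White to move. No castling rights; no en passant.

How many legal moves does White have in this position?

4

White to move; king on f6.
In check: yes, from the black knight on e8.
Legal moves: Ke7, Kg6, Kf5, Ke5.
Count: 4.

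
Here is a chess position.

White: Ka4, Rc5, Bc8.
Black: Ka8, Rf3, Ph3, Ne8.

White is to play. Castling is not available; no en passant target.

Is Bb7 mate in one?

no

After Bb7: black king on a8; in check: yes, from the white bishop on b7.
Black has 3 legal replies: Kb8, Kxb7, Ka7.
In check but a legal move exists → not checkmate.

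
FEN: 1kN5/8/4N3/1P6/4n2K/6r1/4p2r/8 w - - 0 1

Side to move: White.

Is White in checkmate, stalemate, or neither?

checkmate

White to move; white king on h4.
In check: yes, from the black rook on h2.
King squares — g3: attacked by Ne4; h3: attacked by Rh2; g4: attacked by Rg3; g5: attacked by Rg3; h5: attacked by Rh2.
Legal moves for White: none.
In check with no legal moves → checkmate.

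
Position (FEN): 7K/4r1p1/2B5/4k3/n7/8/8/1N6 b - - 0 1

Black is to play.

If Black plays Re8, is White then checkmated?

After Re8: white king on h8; in check: yes, from the black rook on e8.
White has 3 legal replies: Kh7, Kxg7, Bxe8.
In check but a legal move exists → not checkmate.

no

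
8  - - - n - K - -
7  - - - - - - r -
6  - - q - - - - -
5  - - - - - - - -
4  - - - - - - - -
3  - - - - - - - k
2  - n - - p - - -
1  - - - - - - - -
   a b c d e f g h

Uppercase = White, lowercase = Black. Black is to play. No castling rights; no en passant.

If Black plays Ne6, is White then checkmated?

After Ne6: white king on f8; in check: yes, from the black knight on e6.
King squares — e7: attacked by Rg7; f7: attacked by Rg7; g7: attacked by Ne6; e8: attacked by Qc6; g8: attacked by Rg7.
White has no legal moves → checkmate.

yes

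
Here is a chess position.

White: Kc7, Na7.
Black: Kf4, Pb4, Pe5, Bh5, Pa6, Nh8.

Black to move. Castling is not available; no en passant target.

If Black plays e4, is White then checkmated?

After e4: white king on c7; in check: no.
White is not in check, so this cannot be checkmate.

no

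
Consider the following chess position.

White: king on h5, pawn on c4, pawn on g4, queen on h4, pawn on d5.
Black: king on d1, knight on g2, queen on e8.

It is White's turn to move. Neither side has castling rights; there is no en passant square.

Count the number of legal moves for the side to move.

2

White to move; king on h5.
In check: yes, from the black queen on e8.
Legal moves: Kh6, Kg5.
Count: 2.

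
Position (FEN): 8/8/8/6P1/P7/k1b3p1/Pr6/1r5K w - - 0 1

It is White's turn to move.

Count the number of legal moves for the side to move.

0

White to move; king on h1.
In check: yes, from the black rook on b1.
Legal moves: none.
Count: 0.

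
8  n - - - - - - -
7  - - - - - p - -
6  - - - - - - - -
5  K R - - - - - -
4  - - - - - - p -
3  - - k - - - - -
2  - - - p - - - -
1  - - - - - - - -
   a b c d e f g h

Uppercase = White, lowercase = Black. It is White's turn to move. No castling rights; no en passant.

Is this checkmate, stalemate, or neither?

neither

White to move; white king on a5.
In check: no.
Legal moves for White: Rb8, Rb7, Rb6, Rh5, Rg5, Rf5, Re5, Rd5, Rc5+, Rb4, Rb3+, Rb2, Rb1, Ka6, Ka4.
White has 15 legal moves and is not in check → neither.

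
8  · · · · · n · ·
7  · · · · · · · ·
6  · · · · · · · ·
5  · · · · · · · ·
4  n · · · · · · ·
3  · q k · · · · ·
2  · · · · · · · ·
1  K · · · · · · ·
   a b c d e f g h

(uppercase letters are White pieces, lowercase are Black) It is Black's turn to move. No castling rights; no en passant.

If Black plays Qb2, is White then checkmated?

After Qb2: white king on a1; in check: yes, from the black queen on b2.
King squares — b1: attacked by Qb2; a2: attacked by Qb2; b2: attacked by Kc3.
White has no legal moves → checkmate.

yes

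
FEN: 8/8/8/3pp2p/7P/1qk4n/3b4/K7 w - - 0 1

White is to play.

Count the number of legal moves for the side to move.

White to move; king on a1.
In check: no.
Legal moves: none.
Count: 0.

0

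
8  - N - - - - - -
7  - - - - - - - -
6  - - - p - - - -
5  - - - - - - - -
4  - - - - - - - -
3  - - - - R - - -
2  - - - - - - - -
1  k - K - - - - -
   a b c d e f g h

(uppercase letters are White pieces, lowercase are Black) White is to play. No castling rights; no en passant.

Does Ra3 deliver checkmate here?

After Ra3: black king on a1; in check: yes, from the white rook on a3.
King squares — b1: attacked by Kc1; a2: attacked by Ra3; b2: attacked by Kc1.
Black has no legal moves → checkmate.

yes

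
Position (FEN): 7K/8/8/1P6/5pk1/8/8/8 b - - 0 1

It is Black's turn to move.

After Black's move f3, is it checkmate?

no

After f3: white king on h8; in check: no.
White is not in check, so this cannot be checkmate.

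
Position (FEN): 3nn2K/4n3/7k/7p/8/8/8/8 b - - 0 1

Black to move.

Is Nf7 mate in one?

After Nf7: white king on h8; in check: yes, from the black knight on f7.
King squares — g7: attacked by Kh6; h7: attacked by Kh6; g8: attacked by Ne7.
White has no legal moves → checkmate.

yes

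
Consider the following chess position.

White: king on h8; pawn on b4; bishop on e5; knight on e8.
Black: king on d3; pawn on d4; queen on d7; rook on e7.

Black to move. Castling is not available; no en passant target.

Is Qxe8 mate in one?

yes

After Qxe8: white king on h8; in check: yes, from the black queen on e8.
King squares — g7: attacked by Re7; h7: attacked by Re7; g8: attacked by Qe8.
White has no legal moves → checkmate.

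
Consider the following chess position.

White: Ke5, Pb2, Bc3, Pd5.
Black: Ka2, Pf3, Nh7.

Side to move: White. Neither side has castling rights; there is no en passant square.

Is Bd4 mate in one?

no

After Bd4: black king on a2; in check: no.
Black is not in check, so this cannot be checkmate.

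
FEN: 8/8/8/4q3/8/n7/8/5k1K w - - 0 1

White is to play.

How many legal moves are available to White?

0

White to move; king on h1.
In check: no.
Legal moves: none.
Count: 0.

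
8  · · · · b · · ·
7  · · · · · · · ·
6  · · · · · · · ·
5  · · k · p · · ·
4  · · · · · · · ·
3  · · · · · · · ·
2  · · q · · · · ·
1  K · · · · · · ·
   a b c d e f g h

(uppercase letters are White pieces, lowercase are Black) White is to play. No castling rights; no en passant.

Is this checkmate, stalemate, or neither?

White to move; white king on a1.
In check: no.
King squares — b1: attacked by Qc2; a2: attacked by Qc2; b2: attacked by Qc2.
Legal moves for White: none.
Not in check and no legal moves → stalemate.

stalemate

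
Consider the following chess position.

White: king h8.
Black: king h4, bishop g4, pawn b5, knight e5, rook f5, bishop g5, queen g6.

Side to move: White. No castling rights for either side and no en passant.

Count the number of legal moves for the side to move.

White to move; king on h8.
In check: no.
Legal moves: none.
Count: 0.

0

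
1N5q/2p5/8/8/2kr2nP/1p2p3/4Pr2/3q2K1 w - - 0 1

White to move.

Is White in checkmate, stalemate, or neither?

White to move; white king on g1.
In check: yes, from the black queen on d1.
King squares — f1: attacked by Qd1; h1: attacked by Qd1; f2: attacked by Pe3; g2: attacked by Rf2; h2: attacked by Rf2.
Legal moves for White: none.
In check with no legal moves → checkmate.

checkmate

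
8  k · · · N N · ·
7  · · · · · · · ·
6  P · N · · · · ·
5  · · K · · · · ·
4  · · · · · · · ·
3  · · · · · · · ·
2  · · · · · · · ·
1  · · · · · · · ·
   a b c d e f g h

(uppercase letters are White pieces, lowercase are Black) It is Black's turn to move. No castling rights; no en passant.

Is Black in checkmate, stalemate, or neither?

stalemate

Black to move; black king on a8.
In check: no.
King squares — a7: attacked by Nc6; b7: attacked by Pa6; b8: attacked by Nc6.
Legal moves for Black: none.
Not in check and no legal moves → stalemate.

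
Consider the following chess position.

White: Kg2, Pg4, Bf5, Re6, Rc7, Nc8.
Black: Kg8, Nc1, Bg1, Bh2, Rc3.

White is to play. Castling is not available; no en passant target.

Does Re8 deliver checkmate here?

After Re8: black king on g8; in check: yes, from the white rook on e8.
King squares — f7: attacked by Rc7; g7: attacked by Rc7; h7: attacked by Bf5; f8: attacked by Re8; h8: attacked by Re8.
Black has no legal moves → checkmate.

yes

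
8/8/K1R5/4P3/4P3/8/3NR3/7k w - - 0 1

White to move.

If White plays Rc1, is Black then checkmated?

After Rc1: black king on h1; in check: yes, from the white rook on c1.
King squares — g1: attacked by Rc1; g2: attacked by Re2; h2: attacked by Re2.
Black has no legal moves → checkmate.

yes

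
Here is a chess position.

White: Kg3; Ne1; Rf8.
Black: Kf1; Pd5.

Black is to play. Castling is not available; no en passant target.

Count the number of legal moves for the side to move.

3

Black to move; king on f1.
In check: yes, from the white rook on f8.
Legal moves: Ke2, Kg1, Kxe1.
Count: 3.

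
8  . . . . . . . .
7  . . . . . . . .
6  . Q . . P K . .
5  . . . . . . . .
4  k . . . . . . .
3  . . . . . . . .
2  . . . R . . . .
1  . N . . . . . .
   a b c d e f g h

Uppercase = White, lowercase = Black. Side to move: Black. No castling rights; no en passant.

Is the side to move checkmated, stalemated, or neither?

Black to move; black king on a4.
In check: no.
King squares — a3: attacked by Nb1; b3: attacked by Qb6; b4: attacked by Qb6; a5: attacked by Qb6; b5: attacked by Qb6.
Legal moves for Black: none.
Not in check and no legal moves → stalemate.

stalemate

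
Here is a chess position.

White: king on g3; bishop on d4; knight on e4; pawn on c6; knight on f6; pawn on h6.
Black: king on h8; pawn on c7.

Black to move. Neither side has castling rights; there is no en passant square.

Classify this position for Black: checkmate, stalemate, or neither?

Black to move; black king on h8.
In check: no.
King squares — g7: attacked by Ph6; h7: attacked by Nf6; g8: attacked by Nf6.
Legal moves for Black: none.
Not in check and no legal moves → stalemate.

stalemate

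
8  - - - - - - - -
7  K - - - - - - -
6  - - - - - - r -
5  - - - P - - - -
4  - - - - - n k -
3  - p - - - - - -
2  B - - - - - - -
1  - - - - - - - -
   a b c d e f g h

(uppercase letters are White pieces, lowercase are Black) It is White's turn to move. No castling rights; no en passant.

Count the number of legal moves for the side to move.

White to move; king on a7.
In check: no.
Legal moves: Kb8, Ka8, Kb7, Bxb3, Bb1, d6.
Count: 6.

6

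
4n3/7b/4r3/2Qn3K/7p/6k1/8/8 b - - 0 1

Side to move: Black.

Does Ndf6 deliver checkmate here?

After Ndf6: white king on h5; in check: yes, from the black knight on f6.
White has 2 legal replies: Kh6, Kg5.
In check but a legal move exists → not checkmate.

no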